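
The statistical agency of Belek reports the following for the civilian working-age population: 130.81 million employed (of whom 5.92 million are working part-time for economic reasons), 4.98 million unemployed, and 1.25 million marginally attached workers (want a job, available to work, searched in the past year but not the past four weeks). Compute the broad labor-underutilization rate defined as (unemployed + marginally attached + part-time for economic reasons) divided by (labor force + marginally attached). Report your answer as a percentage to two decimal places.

Broad underutilization rate ≈ 8.87%.

Labor force = 130.81 + 4.98 = 135.79 million.
Numerator = 4.98 + 1.25 + 5.92 = 12.15 million.
Denominator = 135.79 + 1.25 = 137.04 million.
Broad rate = 12.15 / 137.04 = 8.87%.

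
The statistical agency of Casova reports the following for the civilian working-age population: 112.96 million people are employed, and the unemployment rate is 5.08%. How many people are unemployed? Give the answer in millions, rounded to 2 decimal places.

Let U be the number unemployed. The labor force is E + U, and U/(E+U) = 0.0508.
So U = 0.0508 × 112.96 / (1 − 0.0508) = 5.7384 / 0.9492 ≈ 6.05 million.

About 6.05 million are unemployed.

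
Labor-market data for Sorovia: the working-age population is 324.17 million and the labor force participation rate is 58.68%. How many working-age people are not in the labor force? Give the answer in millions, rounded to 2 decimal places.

About 133.95 million are not in the labor force.

Share not in the labor force = 1 − 0.5868 = 0.4132.
Not in labor force = 0.4132 × 324.17 ≈ 133.95 million.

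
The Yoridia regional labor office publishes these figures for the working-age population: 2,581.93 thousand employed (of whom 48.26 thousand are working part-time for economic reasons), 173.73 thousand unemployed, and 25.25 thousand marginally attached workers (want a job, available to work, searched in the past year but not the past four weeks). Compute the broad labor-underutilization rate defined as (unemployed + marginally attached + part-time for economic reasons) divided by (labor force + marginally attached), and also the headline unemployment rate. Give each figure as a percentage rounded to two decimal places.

Labor force = 2,581.93 + 173.73 = 2,755.66 thousand.
Numerator = 173.73 + 25.25 + 48.26 = 247.24 thousand.
Denominator = 2,755.66 + 25.25 = 2,780.91 thousand.
Broad rate = 247.24 / 2,780.91 = 8.89%.
Headline unemployment rate = 173.73 / 2,755.66 = 6.30%.

Broad underutilization rate ≈ 8.89%; headline unemployment rate ≈ 6.30%.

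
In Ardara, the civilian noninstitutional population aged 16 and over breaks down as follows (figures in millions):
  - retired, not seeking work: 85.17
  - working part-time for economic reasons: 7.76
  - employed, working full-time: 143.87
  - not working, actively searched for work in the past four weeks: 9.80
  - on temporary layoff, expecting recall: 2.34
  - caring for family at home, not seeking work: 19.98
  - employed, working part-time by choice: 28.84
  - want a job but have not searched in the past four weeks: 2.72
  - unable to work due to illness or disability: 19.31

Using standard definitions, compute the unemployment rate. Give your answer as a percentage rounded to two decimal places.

Unemployment rate ≈ 6.30%.

Employed = 7.76 + 143.87 + 28.84 = 180.47 million (anyone who worked, including part-time for economic reasons, counts as employed).
Unemployed = 9.80 + 2.34 = 12.14 million (jobless and actively searching, or on temporary layoff).
Labor force = 180.47 + 12.14 = 192.61 million.
Unemployment rate = 12.14 / 192.61 = 6.30%.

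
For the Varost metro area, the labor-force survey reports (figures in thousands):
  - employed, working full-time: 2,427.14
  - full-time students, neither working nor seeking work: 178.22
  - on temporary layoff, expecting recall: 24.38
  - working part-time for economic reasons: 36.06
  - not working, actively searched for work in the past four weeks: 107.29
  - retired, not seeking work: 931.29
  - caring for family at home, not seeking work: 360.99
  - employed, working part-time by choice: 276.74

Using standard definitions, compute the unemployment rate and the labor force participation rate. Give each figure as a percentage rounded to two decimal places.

Employed = 2,427.14 + 36.06 + 276.74 = 2,739.94 thousand (anyone who worked, including part-time for economic reasons, counts as employed).
Unemployed = 24.38 + 107.29 = 131.67 thousand (jobless and actively searching, or on temporary layoff).
Labor force = 2,739.94 + 131.67 = 2,871.61 thousand.
Not in labor force = 178.22 + 931.29 + 360.99 = 1,470.50 thousand (those not working and not actively searching are outside the labor force).
Civilian working-age population = 2,871.61 + 1,470.50 = 4,342.11 thousand.
Unemployment rate = 131.67 / 2,871.61 = 4.59%.
Labor force participation rate = 2,871.61 / 4,342.11 = 66.13%.

Unemployment rate ≈ 4.59%; labor force participation rate ≈ 66.13%.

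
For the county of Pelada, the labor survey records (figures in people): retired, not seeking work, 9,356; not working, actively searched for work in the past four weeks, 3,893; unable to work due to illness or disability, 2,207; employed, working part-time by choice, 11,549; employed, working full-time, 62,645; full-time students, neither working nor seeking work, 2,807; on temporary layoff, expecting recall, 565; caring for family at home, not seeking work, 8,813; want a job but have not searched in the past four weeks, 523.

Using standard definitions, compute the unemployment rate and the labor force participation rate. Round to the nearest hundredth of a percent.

Unemployment rate ≈ 5.67%; labor force participation rate ≈ 76.84%.

Employed = 11,549 + 62,645 = 74,194.
Unemployed = 3,893 + 565 = 4,458 (jobless and actively searching, or on temporary layoff).
Labor force = 74,194 + 4,458 = 78,652.
Not in labor force = 9,356 + 2,207 + 2,807 + 8,813 + 523 = 23,706 (those not working and not actively searching are outside the labor force — including those who want a job but have given up searching).
Civilian working-age population = 78,652 + 23,706 = 102,358.
Unemployment rate = 4,458 / 78,652 = 5.67%.
Labor force participation rate = 78,652 / 102,358 = 76.84%.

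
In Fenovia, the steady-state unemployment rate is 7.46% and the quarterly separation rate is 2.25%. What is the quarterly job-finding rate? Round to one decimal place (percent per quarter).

Job-finding rate ≈ 27.9% per quarter.

From u* = s/(s+f): f = s·(1−u)/u.
f = 2.25 × (1 − 0.0746) / 0.0746 = 2.0821 / 0.0746 ≈ 27.9% per quarter.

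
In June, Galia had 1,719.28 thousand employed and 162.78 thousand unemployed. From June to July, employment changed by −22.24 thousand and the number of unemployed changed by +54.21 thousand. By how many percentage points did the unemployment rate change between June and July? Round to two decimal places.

June: labor force = 1,719.28 + 162.78 = 1,882.06; u = 162.78/1,882.06 = 8.65%.
July: labor force = 1,697.04 + 216.99 = 1,914.03; u = 216.99/1,914.03 = 11.34%.
Change = 11.34% − 8.65% = +2.69 pp.

The unemployment rate changed by +2.69 percentage points.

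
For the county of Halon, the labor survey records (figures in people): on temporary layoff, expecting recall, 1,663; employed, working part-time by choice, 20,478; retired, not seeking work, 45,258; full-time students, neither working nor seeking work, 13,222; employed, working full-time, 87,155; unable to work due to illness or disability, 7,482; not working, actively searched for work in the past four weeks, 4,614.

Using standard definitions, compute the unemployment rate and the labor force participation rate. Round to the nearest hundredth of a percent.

Employed = 20,478 + 87,155 = 107,633.
Unemployed = 1,663 + 4,614 = 6,277 (jobless and actively searching, or on temporary layoff).
Labor force = 107,633 + 6,277 = 113,910.
Not in labor force = 45,258 + 13,222 + 7,482 = 65,962 (those not working and not actively searching are outside the labor force).
Civilian working-age population = 113,910 + 65,962 = 179,872.
Unemployment rate = 6,277 / 113,910 = 5.51%.
Labor force participation rate = 113,910 / 179,872 = 63.33%.

Unemployment rate ≈ 5.51%; labor force participation rate ≈ 63.33%.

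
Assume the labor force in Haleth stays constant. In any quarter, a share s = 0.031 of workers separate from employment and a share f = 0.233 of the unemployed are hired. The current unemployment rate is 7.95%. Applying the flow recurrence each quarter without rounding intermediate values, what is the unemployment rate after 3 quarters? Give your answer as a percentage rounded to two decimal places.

With a fixed labor force, u_{t+1} = u_t + s·(1−u_t) − f·u_t = u_t·(1−s−f) + s.
Here 1−s−f = 0.736 and s = 0.031.
u_1 = 0.079500 × 0.736 + 0.031 = 0.089512.
u_2 = 0.089512 × 0.736 + 0.031 = 0.096881.
u_3 = 0.096881 × 0.736 + 0.031 = 0.102304.

Unemployment rate after three quarters ≈ 10.23%.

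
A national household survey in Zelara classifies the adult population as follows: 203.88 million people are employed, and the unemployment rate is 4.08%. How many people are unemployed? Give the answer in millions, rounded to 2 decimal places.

Let U be the number unemployed. The labor force is E + U, and U/(E+U) = 0.0408.
So U = 0.0408 × 203.88 / (1 − 0.0408) = 8.3183 / 0.9592 ≈ 8.67 million.

About 8.67 million are unemployed.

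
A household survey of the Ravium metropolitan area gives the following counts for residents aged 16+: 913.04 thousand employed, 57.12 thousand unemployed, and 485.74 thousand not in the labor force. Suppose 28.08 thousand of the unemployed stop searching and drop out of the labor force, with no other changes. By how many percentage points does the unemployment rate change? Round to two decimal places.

Initially, labor force = 913.04 + 57.12 = 970.16 thousand, so u = 57.12/970.16 = 5.89%.
After the change, unemployed and labor force both fall by 28.08 → E = 913.04, U = 29.04, labor force = 942.08 thousand.
New unemployment rate = 29.04 / 942.08 = 3.08%.
Change = 3.08% − 5.89% = −2.81 percentage points.

The unemployment rate changes by −2.81 percentage points.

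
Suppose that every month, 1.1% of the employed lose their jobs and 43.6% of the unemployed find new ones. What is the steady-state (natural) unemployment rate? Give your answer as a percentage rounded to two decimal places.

At steady state the flows balance: s·E = f·U, so U/(E+U) = s/(s+f).
u* = 1.1 / (1.1 + 43.6) = 1.1 / 44.70 = 2.46%.

Steady-state unemployment rate ≈ 2.46%.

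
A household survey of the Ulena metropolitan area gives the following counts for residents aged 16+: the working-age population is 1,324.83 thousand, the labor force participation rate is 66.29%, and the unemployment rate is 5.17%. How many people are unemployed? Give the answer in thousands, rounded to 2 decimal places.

Labor force = 0.6629 × 1,324.83 = 878.23 thousand.
Unemployed = 0.0517 × 878.23 ≈ 45.40 thousand.

About 45.40 thousand are unemployed.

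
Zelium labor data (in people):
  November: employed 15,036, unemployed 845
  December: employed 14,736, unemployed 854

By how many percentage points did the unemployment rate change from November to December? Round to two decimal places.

November: labor force = 15,036 + 845 = 15,881; u = 845/15,881 = 5.32%.
December: labor force = 14,736 + 854 = 15,590; u = 854/15,590 = 5.48%.
Change = 5.48% − 5.32% = +0.16 pp.

The unemployment rate changed by +0.16 percentage points.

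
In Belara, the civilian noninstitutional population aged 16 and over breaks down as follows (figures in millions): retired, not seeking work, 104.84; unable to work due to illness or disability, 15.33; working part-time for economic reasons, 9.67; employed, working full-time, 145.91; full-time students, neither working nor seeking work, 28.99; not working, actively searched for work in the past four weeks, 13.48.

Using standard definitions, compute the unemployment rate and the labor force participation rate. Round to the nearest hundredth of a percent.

Unemployment rate ≈ 7.97%; labor force participation rate ≈ 53.13%.

Employed = 9.67 + 145.91 = 155.58 million (anyone who worked, including part-time for economic reasons, counts as employed).
Unemployed = 13.48 million.
Labor force = 155.58 + 13.48 = 169.06 million.
Not in labor force = 104.84 + 15.33 + 28.99 = 149.16 million (those not working and not actively searching are outside the labor force).
Civilian working-age population = 169.06 + 149.16 = 318.22 million.
Unemployment rate = 13.48 / 169.06 = 7.97%.
Labor force participation rate = 169.06 / 318.22 = 53.13%.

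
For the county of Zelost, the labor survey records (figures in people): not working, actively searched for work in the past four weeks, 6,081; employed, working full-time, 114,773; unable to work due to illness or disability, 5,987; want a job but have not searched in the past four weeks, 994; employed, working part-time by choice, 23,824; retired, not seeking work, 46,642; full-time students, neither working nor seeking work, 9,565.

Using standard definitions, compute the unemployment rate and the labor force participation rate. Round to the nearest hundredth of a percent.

Unemployment rate ≈ 4.20%; labor force participation rate ≈ 69.60%.

Employed = 114,773 + 23,824 = 138,597.
Unemployed = 6,081.
Labor force = 138,597 + 6,081 = 144,678.
Not in labor force = 5,987 + 994 + 46,642 + 9,565 = 63,188 (those not working and not actively searching are outside the labor force — including those who want a job but have given up searching).
Civilian working-age population = 144,678 + 63,188 = 207,866.
Unemployment rate = 6,081 / 144,678 = 4.20%.
Labor force participation rate = 144,678 / 207,866 = 69.60%.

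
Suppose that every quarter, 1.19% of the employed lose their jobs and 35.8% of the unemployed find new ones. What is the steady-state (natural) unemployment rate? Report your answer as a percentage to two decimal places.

Steady-state unemployment rate ≈ 3.22%.

At steady state the flows balance: s·E = f·U, so U/(E+U) = s/(s+f).
u* = 1.19 / (1.19 + 35.8) = 1.19 / 36.99 = 3.22%.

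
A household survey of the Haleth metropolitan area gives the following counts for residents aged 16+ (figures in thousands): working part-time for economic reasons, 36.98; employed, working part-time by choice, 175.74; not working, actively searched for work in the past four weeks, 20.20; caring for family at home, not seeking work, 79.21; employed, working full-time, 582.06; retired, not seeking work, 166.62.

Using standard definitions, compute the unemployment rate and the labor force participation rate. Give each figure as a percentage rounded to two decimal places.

Employed = 36.98 + 175.74 + 582.06 = 794.78 thousand (anyone who worked, including part-time for economic reasons, counts as employed).
Unemployed = 20.20 thousand.
Labor force = 794.78 + 20.20 = 814.98 thousand.
Not in labor force = 79.21 + 166.62 = 245.83 thousand (those not working and not actively searching are outside the labor force).
Civilian working-age population = 814.98 + 245.83 = 1,060.81 thousand.
Unemployment rate = 20.20 / 814.98 = 2.48%.
Labor force participation rate = 814.98 / 1,060.81 = 76.83%.

Unemployment rate ≈ 2.48%; labor force participation rate ≈ 76.83%.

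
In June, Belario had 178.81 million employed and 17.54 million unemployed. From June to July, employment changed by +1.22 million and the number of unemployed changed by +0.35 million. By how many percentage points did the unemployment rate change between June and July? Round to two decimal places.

The unemployment rate changed by +0.11 percentage points.

June: labor force = 178.81 + 17.54 = 196.35; u = 17.54/196.35 = 8.93%.
July: labor force = 180.03 + 17.89 = 197.92; u = 17.89/197.92 = 9.04%.
Change = 9.04% − 8.93% = +0.11 pp.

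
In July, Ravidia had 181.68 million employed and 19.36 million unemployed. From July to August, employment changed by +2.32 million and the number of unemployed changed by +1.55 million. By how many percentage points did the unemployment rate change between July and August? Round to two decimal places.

The unemployment rate changed by +0.57 percentage points.

July: labor force = 181.68 + 19.36 = 201.04; u = 19.36/201.04 = 9.63%.
August: labor force = 184.00 + 20.91 = 204.91; u = 20.91/204.91 = 10.20%.
Change = 10.20% − 9.63% = +0.57 pp.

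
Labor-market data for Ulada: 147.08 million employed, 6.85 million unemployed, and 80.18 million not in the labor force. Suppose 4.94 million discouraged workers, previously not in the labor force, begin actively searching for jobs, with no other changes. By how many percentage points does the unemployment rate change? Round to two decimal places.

Initially, labor force = 147.08 + 6.85 = 153.93 million, so u = 6.85/153.93 = 4.45%.
After the change, unemployed and labor force both rise by 4.94 → E = 147.08, U = 11.79, labor force = 158.87 million.
New unemployment rate = 11.79 / 158.87 = 7.42%.
Change = 7.42% − 4.45% = +2.97 percentage points.

The unemployment rate changes by +2.97 percentage points.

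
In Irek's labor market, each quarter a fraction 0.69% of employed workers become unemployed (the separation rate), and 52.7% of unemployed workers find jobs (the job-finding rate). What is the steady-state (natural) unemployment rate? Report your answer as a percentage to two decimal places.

At steady state the flows balance: s·E = f·U, so U/(E+U) = s/(s+f).
u* = 0.69 / (0.69 + 52.7) = 0.69 / 53.39 = 1.29%.

Steady-state unemployment rate ≈ 1.29%.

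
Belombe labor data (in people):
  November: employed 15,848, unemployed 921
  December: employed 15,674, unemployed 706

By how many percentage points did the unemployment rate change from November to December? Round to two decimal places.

The unemployment rate changed by −1.18 percentage points.

November: labor force = 15,848 + 921 = 16,769; u = 921/16,769 = 5.49%.
December: labor force = 15,674 + 706 = 16,380; u = 706/16,380 = 4.31%.
Change = 4.31% − 5.49% = −1.18 pp.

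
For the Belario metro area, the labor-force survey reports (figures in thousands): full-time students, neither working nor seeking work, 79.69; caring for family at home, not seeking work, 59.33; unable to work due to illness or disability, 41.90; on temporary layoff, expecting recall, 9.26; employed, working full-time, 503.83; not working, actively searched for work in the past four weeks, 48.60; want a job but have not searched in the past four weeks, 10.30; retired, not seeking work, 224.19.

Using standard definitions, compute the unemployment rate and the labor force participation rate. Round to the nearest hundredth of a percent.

Employed = 503.83 thousand.
Unemployed = 9.26 + 48.60 = 57.86 thousand (jobless and actively searching, or on temporary layoff).
Labor force = 503.83 + 57.86 = 561.69 thousand.
Not in labor force = 79.69 + 59.33 + 41.90 + 10.30 + 224.19 = 415.41 thousand (those not working and not actively searching are outside the labor force — including those who want a job but have given up searching).
Civilian working-age population = 561.69 + 415.41 = 977.10 thousand.
Unemployment rate = 57.86 / 561.69 = 10.30%.
Labor force participation rate = 561.69 / 977.10 = 57.49%.

Unemployment rate ≈ 10.30%; labor force participation rate ≈ 57.49%.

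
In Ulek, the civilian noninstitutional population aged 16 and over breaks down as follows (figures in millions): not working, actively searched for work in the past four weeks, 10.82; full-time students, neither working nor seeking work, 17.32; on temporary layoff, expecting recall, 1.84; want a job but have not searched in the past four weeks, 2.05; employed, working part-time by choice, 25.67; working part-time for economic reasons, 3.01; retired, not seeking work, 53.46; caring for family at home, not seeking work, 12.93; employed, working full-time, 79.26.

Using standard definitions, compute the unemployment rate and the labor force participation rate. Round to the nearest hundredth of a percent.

Unemployment rate ≈ 10.50%; labor force participation rate ≈ 58.44%.

Employed = 25.67 + 3.01 + 79.26 = 107.94 million (anyone who worked, including part-time for economic reasons, counts as employed).
Unemployed = 10.82 + 1.84 = 12.66 million (jobless and actively searching, or on temporary layoff).
Labor force = 107.94 + 12.66 = 120.60 million.
Not in labor force = 17.32 + 2.05 + 53.46 + 12.93 = 85.76 million (those not working and not actively searching are outside the labor force — including those who want a job but have given up searching).
Civilian working-age population = 120.60 + 85.76 = 206.36 million.
Unemployment rate = 12.66 / 120.60 = 10.50%.
Labor force participation rate = 120.60 / 206.36 = 58.44%.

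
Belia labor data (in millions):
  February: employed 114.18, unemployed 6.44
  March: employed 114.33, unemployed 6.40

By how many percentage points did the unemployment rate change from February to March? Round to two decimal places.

February: labor force = 114.18 + 6.44 = 120.62; u = 6.44/120.62 = 5.34%.
March: labor force = 114.33 + 6.40 = 120.73; u = 6.40/120.73 = 5.30%.
Change = 5.30% − 5.34% = −0.04 pp.

The unemployment rate changed by −0.04 percentage points.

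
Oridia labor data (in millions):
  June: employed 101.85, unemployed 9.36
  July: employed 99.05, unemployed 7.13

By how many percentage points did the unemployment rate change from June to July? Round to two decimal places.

The unemployment rate changed by −1.70 percentage points.

June: labor force = 101.85 + 9.36 = 111.21; u = 9.36/111.21 = 8.42%.
July: labor force = 99.05 + 7.13 = 106.18; u = 7.13/106.18 = 6.72%.
Change = 6.72% − 8.42% = −1.70 pp.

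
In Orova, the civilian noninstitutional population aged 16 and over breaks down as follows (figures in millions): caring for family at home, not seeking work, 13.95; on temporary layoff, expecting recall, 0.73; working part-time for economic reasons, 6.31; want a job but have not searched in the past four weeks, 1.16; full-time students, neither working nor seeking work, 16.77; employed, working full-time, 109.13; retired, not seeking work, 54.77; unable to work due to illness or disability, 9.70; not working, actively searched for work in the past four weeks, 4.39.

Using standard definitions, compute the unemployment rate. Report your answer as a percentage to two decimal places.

Employed = 6.31 + 109.13 = 115.44 million (anyone who worked, including part-time for economic reasons, counts as employed).
Unemployed = 0.73 + 4.39 = 5.12 million (jobless and actively searching, or on temporary layoff).
Labor force = 115.44 + 5.12 = 120.56 million.
Unemployment rate = 5.12 / 120.56 = 4.25%.

Unemployment rate ≈ 4.25%.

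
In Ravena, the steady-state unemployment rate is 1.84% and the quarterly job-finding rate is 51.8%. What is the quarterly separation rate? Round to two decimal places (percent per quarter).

From u* = s/(s+f): s = u·f/(1−u).
s = 0.0184 × 51.8 / (1 − 0.0184) = 0.9531 / 0.9816 ≈ 0.97% per quarter.

Separation rate ≈ 0.97% per quarter.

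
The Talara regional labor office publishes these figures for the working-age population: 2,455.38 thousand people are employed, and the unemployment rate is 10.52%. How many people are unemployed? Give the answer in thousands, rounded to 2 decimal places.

About 288.67 thousand are unemployed.

Let U be the number unemployed. The labor force is E + U, and U/(E+U) = 0.1052.
So U = 0.1052 × 2,455.38 / (1 − 0.1052) = 258.3060 / 0.8948 ≈ 288.67 thousand.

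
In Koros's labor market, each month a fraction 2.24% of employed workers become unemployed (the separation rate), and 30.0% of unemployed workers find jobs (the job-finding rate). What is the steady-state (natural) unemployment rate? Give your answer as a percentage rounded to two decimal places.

Steady-state unemployment rate ≈ 6.95%.

At steady state the flows balance: s·E = f·U, so U/(E+U) = s/(s+f).
u* = 2.24 / (2.24 + 30.0) = 2.24 / 32.24 = 6.95%.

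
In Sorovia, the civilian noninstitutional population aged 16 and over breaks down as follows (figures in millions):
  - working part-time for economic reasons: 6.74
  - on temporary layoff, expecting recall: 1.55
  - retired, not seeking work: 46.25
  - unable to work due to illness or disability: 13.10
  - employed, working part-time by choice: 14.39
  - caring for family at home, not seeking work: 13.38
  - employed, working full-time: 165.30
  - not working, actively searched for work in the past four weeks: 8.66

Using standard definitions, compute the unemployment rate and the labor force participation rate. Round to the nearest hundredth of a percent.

Unemployment rate ≈ 5.19%; labor force participation rate ≈ 73.00%.

Employed = 6.74 + 14.39 + 165.30 = 186.43 million (anyone who worked, including part-time for economic reasons, counts as employed).
Unemployed = 1.55 + 8.66 = 10.21 million (jobless and actively searching, or on temporary layoff).
Labor force = 186.43 + 10.21 = 196.64 million.
Not in labor force = 46.25 + 13.10 + 13.38 = 72.73 million (those not working and not actively searching are outside the labor force).
Civilian working-age population = 196.64 + 72.73 = 269.37 million.
Unemployment rate = 10.21 / 196.64 = 5.19%.
Labor force participation rate = 196.64 / 269.37 = 73.00%.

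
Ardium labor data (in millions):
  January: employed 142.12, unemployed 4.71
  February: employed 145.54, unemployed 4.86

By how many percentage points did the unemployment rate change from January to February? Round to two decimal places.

January: labor force = 142.12 + 4.71 = 146.83; u = 4.71/146.83 = 3.21%.
February: labor force = 145.54 + 4.86 = 150.40; u = 4.86/150.40 = 3.23%.
Change = 3.23% − 3.21% = +0.02 pp.

The unemployment rate changed by +0.02 percentage points.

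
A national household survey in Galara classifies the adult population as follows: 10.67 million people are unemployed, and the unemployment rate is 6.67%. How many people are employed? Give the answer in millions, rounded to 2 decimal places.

Labor force = U / u = 10.67 / 0.0667 ≈ 159.97 million.
Employed = labor force − unemployed = 159.97 − 10.67 = 149.30 million.

About 149.30 million are employed.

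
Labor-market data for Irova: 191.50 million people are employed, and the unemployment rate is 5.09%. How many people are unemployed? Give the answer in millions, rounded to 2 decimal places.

Let U be the number unemployed. The labor force is E + U, and U/(E+U) = 0.0509.
So U = 0.0509 × 191.50 / (1 − 0.0509) = 9.7474 / 0.9491 ≈ 10.27 million.

About 10.27 million are unemployed.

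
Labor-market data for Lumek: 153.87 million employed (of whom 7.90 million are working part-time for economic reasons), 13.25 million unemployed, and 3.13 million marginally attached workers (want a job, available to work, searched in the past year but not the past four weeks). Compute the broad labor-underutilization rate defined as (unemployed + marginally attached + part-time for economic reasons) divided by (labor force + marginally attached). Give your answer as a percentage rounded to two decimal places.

Labor force = 153.87 + 13.25 = 167.12 million.
Numerator = 13.25 + 3.13 + 7.90 = 24.28 million.
Denominator = 167.12 + 3.13 = 170.25 million.
Broad rate = 24.28 / 170.25 = 14.26%.

Broad underutilization rate ≈ 14.26%.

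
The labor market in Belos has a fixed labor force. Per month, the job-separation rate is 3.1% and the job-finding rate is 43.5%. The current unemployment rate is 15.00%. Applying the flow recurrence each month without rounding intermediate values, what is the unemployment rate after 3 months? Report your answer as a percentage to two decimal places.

Unemployment rate after three months ≈ 7.92%.

With a fixed labor force, u_{t+1} = u_t + s·(1−u_t) − f·u_t = u_t·(1−s−f) + s.
Here 1−s−f = 0.534 and s = 0.031.
u_1 = 0.150000 × 0.534 + 0.031 = 0.111100.
u_2 = 0.111100 × 0.534 + 0.031 = 0.090327.
u_3 = 0.090327 × 0.534 + 0.031 = 0.079235.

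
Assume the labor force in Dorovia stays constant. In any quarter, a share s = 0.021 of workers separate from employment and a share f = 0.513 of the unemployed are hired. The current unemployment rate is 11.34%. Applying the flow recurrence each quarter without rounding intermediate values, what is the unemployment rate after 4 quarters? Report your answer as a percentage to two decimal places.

Unemployment rate after four quarters ≈ 4.28%.

With a fixed labor force, u_{t+1} = u_t + s·(1−u_t) − f·u_t = u_t·(1−s−f) + s.
Here 1−s−f = 0.466 and s = 0.021.
u_1 = 0.113400 × 0.466 + 0.021 = 0.073844.
u_2 = 0.073844 × 0.466 + 0.021 = 0.055411.
u_3 = 0.055411 × 0.466 + 0.021 = 0.046822.
u_4 = 0.046822 × 0.466 + 0.021 = 0.042819.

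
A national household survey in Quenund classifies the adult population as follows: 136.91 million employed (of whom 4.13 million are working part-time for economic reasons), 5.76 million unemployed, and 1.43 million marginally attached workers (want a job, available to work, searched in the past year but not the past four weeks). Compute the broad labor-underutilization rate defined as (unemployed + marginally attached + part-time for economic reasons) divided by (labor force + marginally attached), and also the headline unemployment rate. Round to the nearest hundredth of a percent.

Broad underutilization rate ≈ 7.86%; headline unemployment rate ≈ 4.04%.

Labor force = 136.91 + 5.76 = 142.67 million.
Numerator = 5.76 + 1.43 + 4.13 = 11.32 million.
Denominator = 142.67 + 1.43 = 144.10 million.
Broad rate = 11.32 / 144.10 = 7.86%.
Headline unemployment rate = 5.76 / 142.67 = 4.04%.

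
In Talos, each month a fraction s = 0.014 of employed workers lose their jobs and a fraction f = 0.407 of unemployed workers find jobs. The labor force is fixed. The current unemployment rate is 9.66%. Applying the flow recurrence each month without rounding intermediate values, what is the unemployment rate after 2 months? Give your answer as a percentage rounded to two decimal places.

With a fixed labor force, u_{t+1} = u_t + s·(1−u_t) − f·u_t = u_t·(1−s−f) + s.
Here 1−s−f = 0.579 and s = 0.014.
u_1 = 0.096600 × 0.579 + 0.014 = 0.069931.
u_2 = 0.069931 × 0.579 + 0.014 = 0.054490.

Unemployment rate after two months ≈ 5.45%.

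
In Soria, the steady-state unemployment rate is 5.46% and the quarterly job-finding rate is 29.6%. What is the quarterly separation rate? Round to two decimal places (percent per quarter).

Separation rate ≈ 1.71% per quarter.

From u* = s/(s+f): s = u·f/(1−u).
s = 0.0546 × 29.6 / (1 − 0.0546) = 1.6162 / 0.9454 ≈ 1.71% per quarter.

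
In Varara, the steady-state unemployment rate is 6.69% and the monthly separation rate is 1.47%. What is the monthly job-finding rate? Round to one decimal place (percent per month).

Job-finding rate ≈ 20.5% per month.

From u* = s/(s+f): f = s·(1−u)/u.
f = 1.47 × (1 − 0.0669) / 0.0669 = 1.3717 / 0.0669 ≈ 20.5% per month.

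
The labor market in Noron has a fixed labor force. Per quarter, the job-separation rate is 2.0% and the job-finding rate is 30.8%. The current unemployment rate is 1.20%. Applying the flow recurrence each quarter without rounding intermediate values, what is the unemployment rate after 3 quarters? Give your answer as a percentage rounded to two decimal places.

Unemployment rate after three quarters ≈ 4.61%.

With a fixed labor force, u_{t+1} = u_t + s·(1−u_t) − f·u_t = u_t·(1−s−f) + s.
Here 1−s−f = 0.672 and s = 0.020.
u_1 = 0.012000 × 0.672 + 0.020 = 0.028064.
u_2 = 0.028064 × 0.672 + 0.020 = 0.038859.
u_3 = 0.038859 × 0.672 + 0.020 = 0.046113.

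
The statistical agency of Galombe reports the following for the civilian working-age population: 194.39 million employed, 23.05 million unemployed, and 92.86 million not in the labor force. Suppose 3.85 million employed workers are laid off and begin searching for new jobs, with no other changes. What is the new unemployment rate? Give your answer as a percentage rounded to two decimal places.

Initially, labor force = 194.39 + 23.05 = 217.44 million, so u = 23.05/217.44 = 10.60%.
After the change, employed falls and unemployed rises by 3.85; labor force unchanged → E = 190.54, U = 26.90, labor force = 217.44 million.
New unemployment rate = 26.90 / 217.44 = 12.37%.

New unemployment rate ≈ 12.37%.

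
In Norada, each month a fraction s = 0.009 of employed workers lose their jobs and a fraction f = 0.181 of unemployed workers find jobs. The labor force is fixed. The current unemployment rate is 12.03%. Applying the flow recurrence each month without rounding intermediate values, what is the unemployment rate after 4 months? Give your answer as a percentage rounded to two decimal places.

With a fixed labor force, u_{t+1} = u_t + s·(1−u_t) − f·u_t = u_t·(1−s−f) + s.
Here 1−s−f = 0.810 and s = 0.009.
u_1 = 0.120300 × 0.810 + 0.009 = 0.106443.
u_2 = 0.106443 × 0.810 + 0.009 = 0.095219.
u_3 = 0.095219 × 0.810 + 0.009 = 0.086127.
u_4 = 0.086127 × 0.810 + 0.009 = 0.078763.

Unemployment rate after four months ≈ 7.88%.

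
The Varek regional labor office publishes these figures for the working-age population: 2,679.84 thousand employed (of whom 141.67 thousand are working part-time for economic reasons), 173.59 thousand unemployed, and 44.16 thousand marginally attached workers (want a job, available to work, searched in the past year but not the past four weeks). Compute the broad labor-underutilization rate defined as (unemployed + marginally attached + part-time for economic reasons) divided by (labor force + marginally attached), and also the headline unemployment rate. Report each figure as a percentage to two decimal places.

Labor force = 2,679.84 + 173.59 = 2,853.43 thousand.
Numerator = 173.59 + 44.16 + 141.67 = 359.42 thousand.
Denominator = 2,853.43 + 44.16 = 2,897.59 thousand.
Broad rate = 359.42 / 2,897.59 = 12.40%.
Headline unemployment rate = 173.59 / 2,853.43 = 6.08%.

Broad underutilization rate ≈ 12.40%; headline unemployment rate ≈ 6.08%.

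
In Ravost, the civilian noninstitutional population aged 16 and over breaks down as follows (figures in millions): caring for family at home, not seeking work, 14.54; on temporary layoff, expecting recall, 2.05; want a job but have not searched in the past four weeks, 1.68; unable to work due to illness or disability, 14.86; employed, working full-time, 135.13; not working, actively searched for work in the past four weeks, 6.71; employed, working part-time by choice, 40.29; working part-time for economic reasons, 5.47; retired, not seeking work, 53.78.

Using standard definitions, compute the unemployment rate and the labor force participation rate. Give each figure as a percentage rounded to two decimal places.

Employed = 135.13 + 40.29 + 5.47 = 180.89 million (anyone who worked, including part-time for economic reasons, counts as employed).
Unemployed = 2.05 + 6.71 = 8.76 million (jobless and actively searching, or on temporary layoff).
Labor force = 180.89 + 8.76 = 189.65 million.
Not in labor force = 14.54 + 1.68 + 14.86 + 53.78 = 84.86 million (those not working and not actively searching are outside the labor force — including those who want a job but have given up searching).
Civilian working-age population = 189.65 + 84.86 = 274.51 million.
Unemployment rate = 8.76 / 189.65 = 4.62%.
Labor force participation rate = 189.65 / 274.51 = 69.09%.

Unemployment rate ≈ 4.62%; labor force participation rate ≈ 69.09%.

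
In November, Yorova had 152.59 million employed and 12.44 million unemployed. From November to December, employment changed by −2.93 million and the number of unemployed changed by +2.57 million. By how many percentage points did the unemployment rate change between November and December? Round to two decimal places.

The unemployment rate changed by +1.58 percentage points.

November: labor force = 152.59 + 12.44 = 165.03; u = 12.44/165.03 = 7.54%.
December: labor force = 149.66 + 15.01 = 164.67; u = 15.01/164.67 = 9.12%.
Change = 9.12% − 7.54% = +1.58 pp.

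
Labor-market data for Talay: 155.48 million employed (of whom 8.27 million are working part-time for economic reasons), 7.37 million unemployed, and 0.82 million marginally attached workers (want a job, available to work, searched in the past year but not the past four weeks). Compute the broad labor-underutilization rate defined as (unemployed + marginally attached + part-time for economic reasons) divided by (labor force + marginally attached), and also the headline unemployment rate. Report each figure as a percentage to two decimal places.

Broad underutilization rate ≈ 10.06%; headline unemployment rate ≈ 4.53%.

Labor force = 155.48 + 7.37 = 162.85 million.
Numerator = 7.37 + 0.82 + 8.27 = 16.46 million.
Denominator = 162.85 + 0.82 = 163.67 million.
Broad rate = 16.46 / 163.67 = 10.06%.
Headline unemployment rate = 7.37 / 162.85 = 4.53%.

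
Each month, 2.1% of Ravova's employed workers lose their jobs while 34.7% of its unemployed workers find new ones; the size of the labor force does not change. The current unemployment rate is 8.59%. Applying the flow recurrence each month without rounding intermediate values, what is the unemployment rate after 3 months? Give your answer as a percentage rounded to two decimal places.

With a fixed labor force, u_{t+1} = u_t + s·(1−u_t) − f·u_t = u_t·(1−s−f) + s.
Here 1−s−f = 0.632 and s = 0.021.
u_1 = 0.085900 × 0.632 + 0.021 = 0.075289.
u_2 = 0.075289 × 0.632 + 0.021 = 0.068583.
u_3 = 0.068583 × 0.632 + 0.021 = 0.064344.

Unemployment rate after three months ≈ 6.43%.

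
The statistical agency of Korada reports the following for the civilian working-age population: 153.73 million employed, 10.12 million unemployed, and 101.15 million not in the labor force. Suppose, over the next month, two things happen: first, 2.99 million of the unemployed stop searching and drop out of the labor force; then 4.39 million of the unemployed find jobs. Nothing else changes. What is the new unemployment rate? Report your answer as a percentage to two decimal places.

Initially, labor force = 153.73 + 10.12 = 163.85 million, so u = 10.12/163.85 = 6.18%.
After the first change, unemployed and labor force both fall by 2.99 → E = 153.73, U = 7.13, labor force = 160.86 million.
After the second change, unemployed falls and employed rises by 4.39; labor force unchanged → E = 158.12, U = 2.74, labor force = 160.86 million.
New unemployment rate = 2.74 / 160.86 = 1.70%.

New unemployment rate ≈ 1.70%.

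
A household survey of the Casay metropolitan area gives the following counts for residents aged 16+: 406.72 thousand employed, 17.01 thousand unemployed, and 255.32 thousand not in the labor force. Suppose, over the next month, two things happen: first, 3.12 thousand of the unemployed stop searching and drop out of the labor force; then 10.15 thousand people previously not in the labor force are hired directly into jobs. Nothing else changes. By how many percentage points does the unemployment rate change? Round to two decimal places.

The unemployment rate changes by −0.79 percentage points.

Initially, labor force = 406.72 + 17.01 = 423.73 thousand, so u = 17.01/423.73 = 4.01%.
After the first change, unemployed and labor force both fall by 3.12 → E = 406.72, U = 13.89, labor force = 420.61 thousand.
After the second change, employed and labor force both rise by 10.15; unemployed unchanged → E = 416.87, U = 13.89, labor force = 430.76 thousand.
New unemployment rate = 13.89 / 430.76 = 3.22%.
Change = 3.22% − 4.01% = −0.79 percentage points.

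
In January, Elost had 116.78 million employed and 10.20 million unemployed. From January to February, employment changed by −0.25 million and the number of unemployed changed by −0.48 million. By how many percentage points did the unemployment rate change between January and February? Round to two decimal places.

January: labor force = 116.78 + 10.20 = 126.98; u = 10.20/126.98 = 8.03%.
February: labor force = 116.53 + 9.72 = 126.25; u = 9.72/126.25 = 7.70%.
Change = 7.70% − 8.03% = −0.33 pp.

The unemployment rate changed by −0.33 percentage points.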